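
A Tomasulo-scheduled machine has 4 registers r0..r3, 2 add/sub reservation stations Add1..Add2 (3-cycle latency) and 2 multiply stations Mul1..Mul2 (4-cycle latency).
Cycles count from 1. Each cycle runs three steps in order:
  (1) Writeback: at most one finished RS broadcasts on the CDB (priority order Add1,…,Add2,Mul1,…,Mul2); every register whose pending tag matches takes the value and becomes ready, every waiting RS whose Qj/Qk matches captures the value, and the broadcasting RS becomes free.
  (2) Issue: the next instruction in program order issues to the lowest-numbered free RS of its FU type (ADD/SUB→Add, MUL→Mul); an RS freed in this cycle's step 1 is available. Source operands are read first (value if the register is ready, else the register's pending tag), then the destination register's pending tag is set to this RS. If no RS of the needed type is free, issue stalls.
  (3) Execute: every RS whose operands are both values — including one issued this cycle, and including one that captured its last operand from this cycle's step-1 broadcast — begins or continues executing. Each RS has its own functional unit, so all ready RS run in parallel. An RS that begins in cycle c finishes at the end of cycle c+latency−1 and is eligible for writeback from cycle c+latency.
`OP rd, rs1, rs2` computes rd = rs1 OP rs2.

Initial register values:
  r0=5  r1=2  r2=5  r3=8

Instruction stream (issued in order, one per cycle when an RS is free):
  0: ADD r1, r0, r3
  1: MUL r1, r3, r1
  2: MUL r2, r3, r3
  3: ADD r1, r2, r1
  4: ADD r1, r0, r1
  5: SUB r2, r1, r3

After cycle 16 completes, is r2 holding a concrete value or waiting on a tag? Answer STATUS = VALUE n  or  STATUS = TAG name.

cycle 1: issue ADD r1<-Add1 // r0:5,r1:Add1,r2:5,r3:8
cycle 2: issue MUL r1<-Mul1 // r0:5,r1:Mul1,r2:5,r3:8
cycle 3: issue MUL r2<-Mul2 // r0:5,r1:Mul1,r2:Mul2,r3:8
cycle 4: CDB Add1=13; issue ADD r1<-Add1 // r0:5,r1:Add1,r2:Mul2,r3:8
cycle 5: issue ADD r1<-Add2 // r0:5,r1:Add2,r2:Mul2,r3:8
cycle 6: stall // r0:5,r1:Add2,r2:Mul2,r3:8
cycle 7: CDB Mul2=64; stall // r0:5,r1:Add2,r2:64,r3:8
cycle 8: CDB Mul1=104; stall // r0:5,r1:Add2,r2:64,r3:8
cycle 9: stall // r0:5,r1:Add2,r2:64,r3:8
cycle 10: stall // r0:5,r1:Add2,r2:64,r3:8
cycle 11: CDB Add1=168; issue SUB r2<-Add1 // r0:5,r1:Add2,r2:Add1,r3:8
cycle 12: - // r0:5,r1:Add2,r2:Add1,r3:8
cycle 13: - // r0:5,r1:Add2,r2:Add1,r3:8
cycle 14: CDB Add2=173 // r0:5,r1:173,r2:Add1,r3:8
cycle 15: - // r0:5,r1:173,r2:Add1,r3:8
cycle 16: - // r0:5,r1:173,r2:Add1,r3:8

STATUS = TAG Add1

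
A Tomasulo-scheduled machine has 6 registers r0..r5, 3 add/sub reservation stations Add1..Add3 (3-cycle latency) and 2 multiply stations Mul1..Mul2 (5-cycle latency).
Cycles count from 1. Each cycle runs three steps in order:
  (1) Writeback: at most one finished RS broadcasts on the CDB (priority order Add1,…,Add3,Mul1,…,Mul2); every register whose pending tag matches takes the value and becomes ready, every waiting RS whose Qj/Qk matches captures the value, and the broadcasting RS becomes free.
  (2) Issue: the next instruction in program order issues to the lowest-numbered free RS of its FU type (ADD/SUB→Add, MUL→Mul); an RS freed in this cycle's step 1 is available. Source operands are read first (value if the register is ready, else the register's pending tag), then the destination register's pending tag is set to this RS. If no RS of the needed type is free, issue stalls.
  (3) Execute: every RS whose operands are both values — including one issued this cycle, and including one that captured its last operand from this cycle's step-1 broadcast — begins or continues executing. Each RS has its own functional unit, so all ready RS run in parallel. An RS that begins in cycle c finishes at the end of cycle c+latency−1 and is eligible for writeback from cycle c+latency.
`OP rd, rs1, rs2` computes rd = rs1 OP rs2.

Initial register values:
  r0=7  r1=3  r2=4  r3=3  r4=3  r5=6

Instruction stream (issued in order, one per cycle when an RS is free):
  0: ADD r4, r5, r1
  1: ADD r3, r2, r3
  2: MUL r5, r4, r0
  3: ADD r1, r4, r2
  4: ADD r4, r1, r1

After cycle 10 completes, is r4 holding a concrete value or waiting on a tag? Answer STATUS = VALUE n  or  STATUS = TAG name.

STATUS = VALUE 26

cycle 1: issue ADD r4<-Add1 // r0:7,r1:3,r2:4,r3:3,r4:Add1,r5:6
cycle 2: issue ADD r3<-Add2 // r0:7,r1:3,r2:4,r3:Add2,r4:Add1,r5:6
cycle 3: issue MUL r5<-Mul1 // r0:7,r1:3,r2:4,r3:Add2,r4:Add1,r5:Mul1
cycle 4: CDB Add1=9; issue ADD r1<-Add1 // r0:7,r1:Add1,r2:4,r3:Add2,r4:9,r5:Mul1
cycle 5: CDB Add2=7; issue ADD r4<-Add2 // r0:7,r1:Add1,r2:4,r3:7,r4:Add2,r5:Mul1
cycle 6: - // r0:7,r1:Add1,r2:4,r3:7,r4:Add2,r5:Mul1
cycle 7: CDB Add1=13 // r0:7,r1:13,r2:4,r3:7,r4:Add2,r5:Mul1
cycle 8: - // r0:7,r1:13,r2:4,r3:7,r4:Add2,r5:Mul1
cycle 9: CDB Mul1=63 // r0:7,r1:13,r2:4,r3:7,r4:Add2,r5:63
cycle 10: CDB Add2=26 // r0:7,r1:13,r2:4,r3:7,r4:26,r5:63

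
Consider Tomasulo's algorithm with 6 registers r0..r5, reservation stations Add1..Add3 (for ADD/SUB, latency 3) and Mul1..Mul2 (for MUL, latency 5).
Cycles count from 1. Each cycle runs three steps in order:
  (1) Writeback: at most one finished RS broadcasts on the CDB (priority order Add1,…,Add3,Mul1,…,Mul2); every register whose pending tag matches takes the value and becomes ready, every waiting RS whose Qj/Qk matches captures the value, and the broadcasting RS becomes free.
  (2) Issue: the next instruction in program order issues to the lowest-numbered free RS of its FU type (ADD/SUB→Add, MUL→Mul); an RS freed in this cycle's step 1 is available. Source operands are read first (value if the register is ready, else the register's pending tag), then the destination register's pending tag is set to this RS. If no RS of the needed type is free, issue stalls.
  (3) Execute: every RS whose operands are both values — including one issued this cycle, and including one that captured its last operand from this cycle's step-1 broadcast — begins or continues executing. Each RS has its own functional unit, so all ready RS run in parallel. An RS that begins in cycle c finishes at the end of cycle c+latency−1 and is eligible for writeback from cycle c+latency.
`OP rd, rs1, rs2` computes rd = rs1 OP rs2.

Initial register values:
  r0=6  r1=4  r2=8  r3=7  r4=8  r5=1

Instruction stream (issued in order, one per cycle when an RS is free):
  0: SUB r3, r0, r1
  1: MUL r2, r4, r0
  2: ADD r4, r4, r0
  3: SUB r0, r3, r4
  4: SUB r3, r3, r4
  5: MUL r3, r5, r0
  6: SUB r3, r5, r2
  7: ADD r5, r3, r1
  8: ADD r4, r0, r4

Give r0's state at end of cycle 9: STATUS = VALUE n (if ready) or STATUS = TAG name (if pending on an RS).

  c1: issue SUB r3<-Add1  regs: r0:6,r1:4,r2:8,r3:Add1,r4:8,r5:1
  c2: issue MUL r2<-Mul1  regs: r0:6,r1:4,r2:Mul1,r3:Add1,r4:8,r5:1
  c3: issue ADD r4<-Add2  regs: r0:6,r1:4,r2:Mul1,r3:Add1,r4:Add2,r5:1
  c4: CDB Add1=2; issue SUB r0<-Add1  regs: r0:Add1,r1:4,r2:Mul1,r3:2,r4:Add2,r5:1
  c5: issue SUB r3<-Add3  regs: r0:Add1,r1:4,r2:Mul1,r3:Add3,r4:Add2,r5:1
  c6: CDB Add2=14; issue MUL r3<-Mul2  regs: r0:Add1,r1:4,r2:Mul1,r3:Mul2,r4:14,r5:1
  c7: CDB Mul1=48; issue SUB r3<-Add2  regs: r0:Add1,r1:4,r2:48,r3:Add2,r4:14,r5:1
  c8: stall  regs: r0:Add1,r1:4,r2:48,r3:Add2,r4:14,r5:1
  c9: CDB Add1=-12; issue ADD r5<-Add1  regs: r0:-12,r1:4,r2:48,r3:Add2,r4:14,r5:Add1

STATUS = VALUE -12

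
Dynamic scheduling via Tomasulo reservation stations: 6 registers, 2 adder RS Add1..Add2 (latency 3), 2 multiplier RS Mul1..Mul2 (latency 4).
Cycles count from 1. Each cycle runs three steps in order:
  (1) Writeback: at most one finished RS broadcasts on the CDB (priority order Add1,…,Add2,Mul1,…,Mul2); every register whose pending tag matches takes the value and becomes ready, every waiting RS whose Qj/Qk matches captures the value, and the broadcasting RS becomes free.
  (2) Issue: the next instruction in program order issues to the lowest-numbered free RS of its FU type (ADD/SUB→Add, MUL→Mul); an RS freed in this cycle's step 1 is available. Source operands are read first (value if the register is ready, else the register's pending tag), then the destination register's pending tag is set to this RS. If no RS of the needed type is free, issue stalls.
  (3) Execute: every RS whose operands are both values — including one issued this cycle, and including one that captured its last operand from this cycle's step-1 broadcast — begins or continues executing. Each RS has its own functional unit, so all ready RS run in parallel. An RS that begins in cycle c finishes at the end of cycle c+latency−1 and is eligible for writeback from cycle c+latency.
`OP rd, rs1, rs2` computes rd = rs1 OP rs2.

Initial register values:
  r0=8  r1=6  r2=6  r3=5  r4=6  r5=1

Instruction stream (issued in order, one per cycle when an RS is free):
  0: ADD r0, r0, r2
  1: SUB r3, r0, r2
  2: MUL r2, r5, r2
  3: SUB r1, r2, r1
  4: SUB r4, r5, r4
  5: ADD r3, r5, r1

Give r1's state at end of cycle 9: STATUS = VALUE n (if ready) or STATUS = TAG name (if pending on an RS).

STATUS = TAG Add1

cycle 1: issue ADD r0<-Add1 // r0:Add1,r1:6,r2:6,r3:5,r4:6,r5:1
cycle 2: issue SUB r3<-Add2 // r0:Add1,r1:6,r2:6,r3:Add2,r4:6,r5:1
cycle 3: issue MUL r2<-Mul1 // r0:Add1,r1:6,r2:Mul1,r3:Add2,r4:6,r5:1
cycle 4: CDB Add1=14; issue SUB r1<-Add1 // r0:14,r1:Add1,r2:Mul1,r3:Add2,r4:6,r5:1
cycle 5: stall // r0:14,r1:Add1,r2:Mul1,r3:Add2,r4:6,r5:1
cycle 6: stall // r0:14,r1:Add1,r2:Mul1,r3:Add2,r4:6,r5:1
cycle 7: CDB Add2=8; issue SUB r4<-Add2 // r0:14,r1:Add1,r2:Mul1,r3:8,r4:Add2,r5:1
cycle 8: CDB Mul1=6; stall // r0:14,r1:Add1,r2:6,r3:8,r4:Add2,r5:1
cycle 9: stall // r0:14,r1:Add1,r2:6,r3:8,r4:Add2,r5:1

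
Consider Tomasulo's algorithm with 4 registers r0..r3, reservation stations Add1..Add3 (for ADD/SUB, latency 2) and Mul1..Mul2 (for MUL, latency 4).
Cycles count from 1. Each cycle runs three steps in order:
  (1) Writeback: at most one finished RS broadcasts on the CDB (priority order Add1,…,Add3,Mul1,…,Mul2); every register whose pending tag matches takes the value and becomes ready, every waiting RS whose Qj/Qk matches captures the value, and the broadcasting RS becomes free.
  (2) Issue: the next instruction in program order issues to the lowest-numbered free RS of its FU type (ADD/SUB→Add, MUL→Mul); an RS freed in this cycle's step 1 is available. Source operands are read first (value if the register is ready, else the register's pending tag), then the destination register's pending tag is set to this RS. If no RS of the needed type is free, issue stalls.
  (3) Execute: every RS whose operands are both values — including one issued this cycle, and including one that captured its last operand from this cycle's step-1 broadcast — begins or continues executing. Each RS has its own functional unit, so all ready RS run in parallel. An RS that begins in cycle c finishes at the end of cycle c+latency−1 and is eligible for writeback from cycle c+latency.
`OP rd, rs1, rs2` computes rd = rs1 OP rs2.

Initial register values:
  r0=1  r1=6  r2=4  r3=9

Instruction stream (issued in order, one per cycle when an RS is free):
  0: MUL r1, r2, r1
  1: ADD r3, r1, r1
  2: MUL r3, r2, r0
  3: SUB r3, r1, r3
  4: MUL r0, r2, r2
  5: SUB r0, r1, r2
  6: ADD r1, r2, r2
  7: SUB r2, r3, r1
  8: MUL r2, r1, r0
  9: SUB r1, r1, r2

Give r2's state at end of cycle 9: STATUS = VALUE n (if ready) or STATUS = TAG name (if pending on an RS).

c1: issue MUL r1<-Mul1 | r0:1,r1:Mul1,r2:4,r3:9
c2: issue ADD r3<-Add1 | r0:1,r1:Mul1,r2:4,r3:Add1
c3: issue MUL r3<-Mul2 | r0:1,r1:Mul1,r2:4,r3:Mul2
c4: issue SUB r3<-Add2 | r0:1,r1:Mul1,r2:4,r3:Add2
c5: CDB Mul1=24; issue MUL r0<-Mul1 | r0:Mul1,r1:24,r2:4,r3:Add2
c6: issue SUB r0<-Add3 | r0:Add3,r1:24,r2:4,r3:Add2
c7: CDB Add1=48; issue ADD r1<-Add1 | r0:Add3,r1:Add1,r2:4,r3:Add2
c8: CDB Add3=20; issue SUB r2<-Add3 | r0:20,r1:Add1,r2:Add3,r3:Add2
c9: CDB Add1=8; stall | r0:20,r1:8,r2:Add3,r3:Add2

STATUS = TAG Add3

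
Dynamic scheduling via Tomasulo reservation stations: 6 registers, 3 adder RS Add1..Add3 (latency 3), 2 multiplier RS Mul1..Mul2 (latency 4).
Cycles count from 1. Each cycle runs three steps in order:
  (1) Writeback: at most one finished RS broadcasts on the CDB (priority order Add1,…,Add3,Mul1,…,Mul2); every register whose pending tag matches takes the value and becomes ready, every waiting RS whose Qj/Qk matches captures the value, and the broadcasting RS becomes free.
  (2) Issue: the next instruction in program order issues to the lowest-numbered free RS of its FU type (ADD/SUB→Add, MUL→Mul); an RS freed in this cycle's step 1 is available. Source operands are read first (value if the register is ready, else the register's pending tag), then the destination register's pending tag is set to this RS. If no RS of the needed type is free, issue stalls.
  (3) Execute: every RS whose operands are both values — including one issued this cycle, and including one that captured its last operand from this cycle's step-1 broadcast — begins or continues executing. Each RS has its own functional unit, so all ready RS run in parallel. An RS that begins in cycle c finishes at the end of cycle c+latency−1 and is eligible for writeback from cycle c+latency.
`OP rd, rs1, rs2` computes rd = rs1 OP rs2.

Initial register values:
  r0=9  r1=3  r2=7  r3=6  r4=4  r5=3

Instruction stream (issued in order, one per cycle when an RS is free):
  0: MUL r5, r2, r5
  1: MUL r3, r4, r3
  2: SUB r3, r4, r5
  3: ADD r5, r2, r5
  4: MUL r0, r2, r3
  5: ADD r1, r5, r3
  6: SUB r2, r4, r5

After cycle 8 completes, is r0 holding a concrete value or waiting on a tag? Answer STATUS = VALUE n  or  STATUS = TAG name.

  c1: issue MUL r5<-Mul1  regs: r0:9,r1:3,r2:7,r3:6,r4:4,r5:Mul1
  c2: issue MUL r3<-Mul2  regs: r0:9,r1:3,r2:7,r3:Mul2,r4:4,r5:Mul1
  c3: issue SUB r3<-Add1  regs: r0:9,r1:3,r2:7,r3:Add1,r4:4,r5:Mul1
  c4: issue ADD r5<-Add2  regs: r0:9,r1:3,r2:7,r3:Add1,r4:4,r5:Add2
  c5: CDB Mul1=21; issue MUL r0<-Mul1  regs: r0:Mul1,r1:3,r2:7,r3:Add1,r4:4,r5:Add2
  c6: CDB Mul2=24; issue ADD r1<-Add3  regs: r0:Mul1,r1:Add3,r2:7,r3:Add1,r4:4,r5:Add2
  c7: stall  regs: r0:Mul1,r1:Add3,r2:7,r3:Add1,r4:4,r5:Add2
  c8: CDB Add1=-17; issue SUB r2<-Add1  regs: r0:Mul1,r1:Add3,r2:Add1,r3:-17,r4:4,r5:Add2

STATUS = TAG Mul1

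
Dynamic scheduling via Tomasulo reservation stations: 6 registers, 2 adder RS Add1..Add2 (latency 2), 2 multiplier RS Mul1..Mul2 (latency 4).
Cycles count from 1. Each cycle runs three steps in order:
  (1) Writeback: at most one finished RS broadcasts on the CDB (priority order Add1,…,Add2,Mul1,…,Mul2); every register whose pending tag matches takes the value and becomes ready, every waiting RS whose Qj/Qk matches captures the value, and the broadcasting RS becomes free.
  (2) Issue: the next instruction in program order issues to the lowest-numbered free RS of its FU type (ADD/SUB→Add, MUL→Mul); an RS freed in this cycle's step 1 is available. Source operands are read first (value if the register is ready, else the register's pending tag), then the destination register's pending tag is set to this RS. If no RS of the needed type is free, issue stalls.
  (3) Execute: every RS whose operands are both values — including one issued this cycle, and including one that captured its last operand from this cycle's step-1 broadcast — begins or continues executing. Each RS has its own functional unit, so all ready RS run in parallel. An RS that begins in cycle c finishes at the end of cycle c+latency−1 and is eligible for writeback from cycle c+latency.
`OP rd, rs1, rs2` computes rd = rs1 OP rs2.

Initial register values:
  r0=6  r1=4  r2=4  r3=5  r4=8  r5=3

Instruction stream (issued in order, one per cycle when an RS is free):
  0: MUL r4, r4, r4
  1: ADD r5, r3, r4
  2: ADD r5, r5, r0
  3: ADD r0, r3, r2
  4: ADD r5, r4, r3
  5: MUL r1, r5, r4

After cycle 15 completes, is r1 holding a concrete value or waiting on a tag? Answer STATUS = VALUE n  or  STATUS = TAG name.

c1: issue MUL r4<-Mul1 | r0:6,r1:4,r2:4,r3:5,r4:Mul1,r5:3
c2: issue ADD r5<-Add1 | r0:6,r1:4,r2:4,r3:5,r4:Mul1,r5:Add1
c3: issue ADD r5<-Add2 | r0:6,r1:4,r2:4,r3:5,r4:Mul1,r5:Add2
c4: stall | r0:6,r1:4,r2:4,r3:5,r4:Mul1,r5:Add2
c5: CDB Mul1=64; stall | r0:6,r1:4,r2:4,r3:5,r4:64,r5:Add2
c6: stall | r0:6,r1:4,r2:4,r3:5,r4:64,r5:Add2
c7: CDB Add1=69; issue ADD r0<-Add1 | r0:Add1,r1:4,r2:4,r3:5,r4:64,r5:Add2
c8: stall | r0:Add1,r1:4,r2:4,r3:5,r4:64,r5:Add2
c9: CDB Add1=9; issue ADD r5<-Add1 | r0:9,r1:4,r2:4,r3:5,r4:64,r5:Add1
c10: CDB Add2=75; issue MUL r1<-Mul1 | r0:9,r1:Mul1,r2:4,r3:5,r4:64,r5:Add1
c11: CDB Add1=69 | r0:9,r1:Mul1,r2:4,r3:5,r4:64,r5:69
c12: - | r0:9,r1:Mul1,r2:4,r3:5,r4:64,r5:69
c13: - | r0:9,r1:Mul1,r2:4,r3:5,r4:64,r5:69
c14: - | r0:9,r1:Mul1,r2:4,r3:5,r4:64,r5:69
c15: CDB Mul1=4416 | r0:9,r1:4416,r2:4,r3:5,r4:64,r5:69

STATUS = VALUE 4416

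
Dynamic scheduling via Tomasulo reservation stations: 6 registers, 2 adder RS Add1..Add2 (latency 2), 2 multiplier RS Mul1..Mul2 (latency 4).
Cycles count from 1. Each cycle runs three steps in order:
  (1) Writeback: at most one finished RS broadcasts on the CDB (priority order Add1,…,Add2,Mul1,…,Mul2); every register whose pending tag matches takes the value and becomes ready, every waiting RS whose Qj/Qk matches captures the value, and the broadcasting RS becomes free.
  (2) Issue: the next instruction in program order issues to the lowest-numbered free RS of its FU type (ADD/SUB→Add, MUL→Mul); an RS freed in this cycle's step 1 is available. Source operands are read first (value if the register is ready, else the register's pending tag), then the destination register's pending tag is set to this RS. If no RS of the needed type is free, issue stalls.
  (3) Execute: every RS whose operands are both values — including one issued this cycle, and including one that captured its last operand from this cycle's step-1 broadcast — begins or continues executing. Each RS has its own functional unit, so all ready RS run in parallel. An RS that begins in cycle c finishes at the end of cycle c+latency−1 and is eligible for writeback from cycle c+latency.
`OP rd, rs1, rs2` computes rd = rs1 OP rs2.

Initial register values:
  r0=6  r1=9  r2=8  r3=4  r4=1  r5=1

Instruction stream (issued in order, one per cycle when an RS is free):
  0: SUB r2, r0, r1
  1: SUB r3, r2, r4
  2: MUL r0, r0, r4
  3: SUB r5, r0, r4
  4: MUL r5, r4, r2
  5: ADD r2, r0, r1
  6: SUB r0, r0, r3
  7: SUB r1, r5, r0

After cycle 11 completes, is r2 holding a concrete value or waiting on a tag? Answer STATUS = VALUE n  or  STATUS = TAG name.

STATUS = VALUE 15

cycle 1: issue SUB r2<-Add1 // r0:6,r1:9,r2:Add1,r3:4,r4:1,r5:1
cycle 2: issue SUB r3<-Add2 // r0:6,r1:9,r2:Add1,r3:Add2,r4:1,r5:1
cycle 3: CDB Add1=-3; issue MUL r0<-Mul1 // r0:Mul1,r1:9,r2:-3,r3:Add2,r4:1,r5:1
cycle 4: issue SUB r5<-Add1 // r0:Mul1,r1:9,r2:-3,r3:Add2,r4:1,r5:Add1
cycle 5: CDB Add2=-4; issue MUL r5<-Mul2 // r0:Mul1,r1:9,r2:-3,r3:-4,r4:1,r5:Mul2
cycle 6: issue ADD r2<-Add2 // r0:Mul1,r1:9,r2:Add2,r3:-4,r4:1,r5:Mul2
cycle 7: CDB Mul1=6; stall // r0:6,r1:9,r2:Add2,r3:-4,r4:1,r5:Mul2
cycle 8: stall // r0:6,r1:9,r2:Add2,r3:-4,r4:1,r5:Mul2
cycle 9: CDB Add1=5; issue SUB r0<-Add1 // r0:Add1,r1:9,r2:Add2,r3:-4,r4:1,r5:Mul2
cycle 10: CDB Add2=15; issue SUB r1<-Add2 // r0:Add1,r1:Add2,r2:15,r3:-4,r4:1,r5:Mul2
cycle 11: CDB Add1=10 // r0:10,r1:Add2,r2:15,r3:-4,r4:1,r5:Mul2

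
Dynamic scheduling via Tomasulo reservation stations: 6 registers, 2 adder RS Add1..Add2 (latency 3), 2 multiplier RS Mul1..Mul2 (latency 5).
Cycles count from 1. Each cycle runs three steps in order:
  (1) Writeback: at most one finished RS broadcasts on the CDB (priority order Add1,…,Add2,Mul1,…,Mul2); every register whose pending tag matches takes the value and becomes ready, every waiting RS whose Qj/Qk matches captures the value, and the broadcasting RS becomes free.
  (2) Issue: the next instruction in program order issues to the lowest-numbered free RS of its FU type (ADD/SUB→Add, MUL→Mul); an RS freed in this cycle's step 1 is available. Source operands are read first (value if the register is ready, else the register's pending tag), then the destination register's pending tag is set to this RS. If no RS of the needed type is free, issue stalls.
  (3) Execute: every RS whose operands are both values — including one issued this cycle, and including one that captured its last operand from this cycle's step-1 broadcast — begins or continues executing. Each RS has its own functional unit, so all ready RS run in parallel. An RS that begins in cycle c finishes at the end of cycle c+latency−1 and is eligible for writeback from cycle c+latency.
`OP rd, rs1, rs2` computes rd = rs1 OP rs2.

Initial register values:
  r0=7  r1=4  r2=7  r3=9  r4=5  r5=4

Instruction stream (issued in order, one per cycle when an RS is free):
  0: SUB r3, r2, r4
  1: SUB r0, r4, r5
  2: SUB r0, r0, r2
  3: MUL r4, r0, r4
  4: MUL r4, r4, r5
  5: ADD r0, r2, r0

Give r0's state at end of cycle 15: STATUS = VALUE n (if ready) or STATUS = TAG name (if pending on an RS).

STATUS = VALUE 1

  c1: issue SUB r3<-Add1  regs: r0:7,r1:4,r2:7,r3:Add1,r4:5,r5:4
  c2: issue SUB r0<-Add2  regs: r0:Add2,r1:4,r2:7,r3:Add1,r4:5,r5:4
  c3: stall  regs: r0:Add2,r1:4,r2:7,r3:Add1,r4:5,r5:4
  c4: CDB Add1=2; issue SUB r0<-Add1  regs: r0:Add1,r1:4,r2:7,r3:2,r4:5,r5:4
  c5: CDB Add2=1; issue MUL r4<-Mul1  regs: r0:Add1,r1:4,r2:7,r3:2,r4:Mul1,r5:4
  c6: issue MUL r4<-Mul2  regs: r0:Add1,r1:4,r2:7,r3:2,r4:Mul2,r5:4
  c7: issue ADD r0<-Add2  regs: r0:Add2,r1:4,r2:7,r3:2,r4:Mul2,r5:4
  c8: CDB Add1=-6  regs: r0:Add2,r1:4,r2:7,r3:2,r4:Mul2,r5:4
  c9: -  regs: r0:Add2,r1:4,r2:7,r3:2,r4:Mul2,r5:4
  c10: -  regs: r0:Add2,r1:4,r2:7,r3:2,r4:Mul2,r5:4
  c11: CDB Add2=1  regs: r0:1,r1:4,r2:7,r3:2,r4:Mul2,r5:4
  c12: -  regs: r0:1,r1:4,r2:7,r3:2,r4:Mul2,r5:4
  c13: CDB Mul1=-30  regs: r0:1,r1:4,r2:7,r3:2,r4:Mul2,r5:4
  c14: -  regs: r0:1,r1:4,r2:7,r3:2,r4:Mul2,r5:4
  c15: -  regs: r0:1,r1:4,r2:7,r3:2,r4:Mul2,r5:4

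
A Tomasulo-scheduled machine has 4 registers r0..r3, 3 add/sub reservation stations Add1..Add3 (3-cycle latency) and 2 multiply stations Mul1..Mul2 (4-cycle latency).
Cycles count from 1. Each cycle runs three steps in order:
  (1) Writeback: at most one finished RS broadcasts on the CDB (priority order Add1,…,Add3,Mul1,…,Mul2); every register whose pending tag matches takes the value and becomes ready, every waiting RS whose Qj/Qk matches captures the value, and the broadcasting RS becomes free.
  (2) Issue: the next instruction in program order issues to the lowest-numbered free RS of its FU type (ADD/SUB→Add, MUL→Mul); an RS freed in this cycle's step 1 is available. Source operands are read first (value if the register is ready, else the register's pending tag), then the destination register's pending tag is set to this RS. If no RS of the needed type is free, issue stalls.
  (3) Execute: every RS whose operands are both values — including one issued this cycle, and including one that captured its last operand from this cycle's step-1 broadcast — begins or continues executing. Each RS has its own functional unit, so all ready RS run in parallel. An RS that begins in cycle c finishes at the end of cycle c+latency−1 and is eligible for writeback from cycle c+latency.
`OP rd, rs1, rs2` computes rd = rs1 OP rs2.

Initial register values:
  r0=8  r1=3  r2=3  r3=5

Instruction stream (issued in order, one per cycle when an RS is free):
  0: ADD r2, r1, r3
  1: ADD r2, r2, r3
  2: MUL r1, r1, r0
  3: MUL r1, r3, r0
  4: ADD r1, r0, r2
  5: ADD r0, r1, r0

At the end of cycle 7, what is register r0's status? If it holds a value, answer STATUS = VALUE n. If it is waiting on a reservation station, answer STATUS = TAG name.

c1: issue ADD r2<-Add1 | r0:8,r1:3,r2:Add1,r3:5
c2: issue ADD r2<-Add2 | r0:8,r1:3,r2:Add2,r3:5
c3: issue MUL r1<-Mul1 | r0:8,r1:Mul1,r2:Add2,r3:5
c4: CDB Add1=8; issue MUL r1<-Mul2 | r0:8,r1:Mul2,r2:Add2,r3:5
c5: issue ADD r1<-Add1 | r0:8,r1:Add1,r2:Add2,r3:5
c6: issue ADD r0<-Add3 | r0:Add3,r1:Add1,r2:Add2,r3:5
c7: CDB Add2=13 | r0:Add3,r1:Add1,r2:13,r3:5

STATUS = TAG Add3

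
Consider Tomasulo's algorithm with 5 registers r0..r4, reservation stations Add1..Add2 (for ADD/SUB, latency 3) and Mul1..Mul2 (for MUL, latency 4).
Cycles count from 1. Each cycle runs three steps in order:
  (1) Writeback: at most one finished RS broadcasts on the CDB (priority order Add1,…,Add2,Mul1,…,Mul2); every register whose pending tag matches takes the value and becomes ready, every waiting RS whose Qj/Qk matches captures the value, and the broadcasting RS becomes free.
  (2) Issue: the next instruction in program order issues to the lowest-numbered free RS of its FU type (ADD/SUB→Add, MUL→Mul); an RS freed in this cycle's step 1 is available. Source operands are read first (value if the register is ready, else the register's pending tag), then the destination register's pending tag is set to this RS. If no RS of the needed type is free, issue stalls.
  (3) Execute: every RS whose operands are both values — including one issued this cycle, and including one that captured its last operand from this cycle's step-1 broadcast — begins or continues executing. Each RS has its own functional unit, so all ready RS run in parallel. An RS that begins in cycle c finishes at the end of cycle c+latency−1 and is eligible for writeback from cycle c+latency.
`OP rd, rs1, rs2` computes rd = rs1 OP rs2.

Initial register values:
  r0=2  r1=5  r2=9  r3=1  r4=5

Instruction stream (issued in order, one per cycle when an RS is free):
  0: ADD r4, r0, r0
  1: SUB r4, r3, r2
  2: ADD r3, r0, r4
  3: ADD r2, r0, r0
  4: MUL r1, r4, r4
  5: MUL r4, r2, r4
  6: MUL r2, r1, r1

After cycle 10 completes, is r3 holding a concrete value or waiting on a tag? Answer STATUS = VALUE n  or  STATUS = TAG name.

STATUS = VALUE -6

cycle 1: issue ADD r4<-Add1 // r0:2,r1:5,r2:9,r3:1,r4:Add1
cycle 2: issue SUB r4<-Add2 // r0:2,r1:5,r2:9,r3:1,r4:Add2
cycle 3: stall // r0:2,r1:5,r2:9,r3:1,r4:Add2
cycle 4: CDB Add1=4; issue ADD r3<-Add1 // r0:2,r1:5,r2:9,r3:Add1,r4:Add2
cycle 5: CDB Add2=-8; issue ADD r2<-Add2 // r0:2,r1:5,r2:Add2,r3:Add1,r4:-8
cycle 6: issue MUL r1<-Mul1 // r0:2,r1:Mul1,r2:Add2,r3:Add1,r4:-8
cycle 7: issue MUL r4<-Mul2 // r0:2,r1:Mul1,r2:Add2,r3:Add1,r4:Mul2
cycle 8: CDB Add1=-6; stall // r0:2,r1:Mul1,r2:Add2,r3:-6,r4:Mul2
cycle 9: CDB Add2=4; stall // r0:2,r1:Mul1,r2:4,r3:-6,r4:Mul2
cycle 10: CDB Mul1=64; issue MUL r2<-Mul1 // r0:2,r1:64,r2:Mul1,r3:-6,r4:Mul2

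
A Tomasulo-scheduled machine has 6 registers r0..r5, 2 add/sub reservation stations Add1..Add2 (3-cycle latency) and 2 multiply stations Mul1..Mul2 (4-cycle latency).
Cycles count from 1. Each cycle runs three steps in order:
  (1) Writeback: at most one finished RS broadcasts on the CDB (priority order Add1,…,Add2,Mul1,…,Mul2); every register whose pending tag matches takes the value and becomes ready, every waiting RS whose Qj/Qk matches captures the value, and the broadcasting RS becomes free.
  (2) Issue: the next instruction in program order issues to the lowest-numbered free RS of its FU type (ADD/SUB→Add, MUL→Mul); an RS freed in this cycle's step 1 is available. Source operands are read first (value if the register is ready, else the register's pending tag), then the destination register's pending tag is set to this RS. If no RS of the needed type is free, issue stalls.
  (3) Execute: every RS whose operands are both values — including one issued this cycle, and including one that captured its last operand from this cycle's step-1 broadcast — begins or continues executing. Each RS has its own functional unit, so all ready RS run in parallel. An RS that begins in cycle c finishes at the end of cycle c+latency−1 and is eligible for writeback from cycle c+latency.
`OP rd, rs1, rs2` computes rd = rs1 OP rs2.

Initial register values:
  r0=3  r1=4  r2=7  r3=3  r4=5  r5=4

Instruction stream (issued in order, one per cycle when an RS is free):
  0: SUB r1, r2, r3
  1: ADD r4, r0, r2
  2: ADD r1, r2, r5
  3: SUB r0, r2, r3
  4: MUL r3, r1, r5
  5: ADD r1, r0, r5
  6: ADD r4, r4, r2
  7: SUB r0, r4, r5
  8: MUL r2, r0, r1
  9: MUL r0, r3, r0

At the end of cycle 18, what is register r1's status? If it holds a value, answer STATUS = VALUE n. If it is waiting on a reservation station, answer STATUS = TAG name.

  c1: issue SUB r1<-Add1  regs: r0:3,r1:Add1,r2:7,r3:3,r4:5,r5:4
  c2: issue ADD r4<-Add2  regs: r0:3,r1:Add1,r2:7,r3:3,r4:Add2,r5:4
  c3: stall  regs: r0:3,r1:Add1,r2:7,r3:3,r4:Add2,r5:4
  c4: CDB Add1=4; issue ADD r1<-Add1  regs: r0:3,r1:Add1,r2:7,r3:3,r4:Add2,r5:4
  c5: CDB Add2=10; issue SUB r0<-Add2  regs: r0:Add2,r1:Add1,r2:7,r3:3,r4:10,r5:4
  c6: issue MUL r3<-Mul1  regs: r0:Add2,r1:Add1,r2:7,r3:Mul1,r4:10,r5:4
  c7: CDB Add1=11; issue ADD r1<-Add1  regs: r0:Add2,r1:Add1,r2:7,r3:Mul1,r4:10,r5:4
  c8: CDB Add2=4; issue ADD r4<-Add2  regs: r0:4,r1:Add1,r2:7,r3:Mul1,r4:Add2,r5:4
  c9: stall  regs: r0:4,r1:Add1,r2:7,r3:Mul1,r4:Add2,r5:4
  c10: stall  regs: r0:4,r1:Add1,r2:7,r3:Mul1,r4:Add2,r5:4
  c11: CDB Add1=8; issue SUB r0<-Add1  regs: r0:Add1,r1:8,r2:7,r3:Mul1,r4:Add2,r5:4
  c12: CDB Add2=17; issue MUL r2<-Mul2  regs: r0:Add1,r1:8,r2:Mul2,r3:Mul1,r4:17,r5:4
  c13: CDB Mul1=44; issue MUL r0<-Mul1  regs: r0:Mul1,r1:8,r2:Mul2,r3:44,r4:17,r5:4
  c14: -  regs: r0:Mul1,r1:8,r2:Mul2,r3:44,r4:17,r5:4
  c15: CDB Add1=13  regs: r0:Mul1,r1:8,r2:Mul2,r3:44,r4:17,r5:4
  c16: -  regs: r0:Mul1,r1:8,r2:Mul2,r3:44,r4:17,r5:4
  c17: -  regs: r0:Mul1,r1:8,r2:Mul2,r3:44,r4:17,r5:4
  c18: -  regs: r0:Mul1,r1:8,r2:Mul2,r3:44,r4:17,r5:4

STATUS = VALUE 8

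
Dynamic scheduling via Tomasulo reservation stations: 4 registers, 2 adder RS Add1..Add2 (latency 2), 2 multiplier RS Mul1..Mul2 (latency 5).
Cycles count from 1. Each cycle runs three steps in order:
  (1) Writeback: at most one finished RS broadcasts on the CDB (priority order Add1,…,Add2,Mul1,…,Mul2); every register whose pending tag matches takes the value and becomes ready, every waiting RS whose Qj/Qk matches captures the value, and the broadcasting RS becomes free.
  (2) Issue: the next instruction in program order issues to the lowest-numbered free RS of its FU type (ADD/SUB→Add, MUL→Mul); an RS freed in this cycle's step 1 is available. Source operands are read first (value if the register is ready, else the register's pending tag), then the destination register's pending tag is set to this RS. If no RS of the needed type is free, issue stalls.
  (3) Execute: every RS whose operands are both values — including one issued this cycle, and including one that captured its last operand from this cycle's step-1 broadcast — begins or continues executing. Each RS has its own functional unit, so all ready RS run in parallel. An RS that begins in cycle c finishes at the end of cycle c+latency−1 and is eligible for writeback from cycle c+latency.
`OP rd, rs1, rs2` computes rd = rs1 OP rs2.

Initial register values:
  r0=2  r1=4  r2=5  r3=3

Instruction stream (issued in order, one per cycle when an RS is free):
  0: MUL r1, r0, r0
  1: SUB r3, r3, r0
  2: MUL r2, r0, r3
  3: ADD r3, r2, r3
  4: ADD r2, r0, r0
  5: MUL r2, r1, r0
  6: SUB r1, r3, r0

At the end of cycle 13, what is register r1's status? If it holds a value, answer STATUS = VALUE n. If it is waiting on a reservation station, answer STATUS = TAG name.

c1: issue MUL r1<-Mul1 | r0:2,r1:Mul1,r2:5,r3:3
c2: issue SUB r3<-Add1 | r0:2,r1:Mul1,r2:5,r3:Add1
c3: issue MUL r2<-Mul2 | r0:2,r1:Mul1,r2:Mul2,r3:Add1
c4: CDB Add1=1; issue ADD r3<-Add1 | r0:2,r1:Mul1,r2:Mul2,r3:Add1
c5: issue ADD r2<-Add2 | r0:2,r1:Mul1,r2:Add2,r3:Add1
c6: CDB Mul1=4; issue MUL r2<-Mul1 | r0:2,r1:4,r2:Mul1,r3:Add1
c7: CDB Add2=4; issue SUB r1<-Add2 | r0:2,r1:Add2,r2:Mul1,r3:Add1
c8: - | r0:2,r1:Add2,r2:Mul1,r3:Add1
c9: CDB Mul2=2 | r0:2,r1:Add2,r2:Mul1,r3:Add1
c10: - | r0:2,r1:Add2,r2:Mul1,r3:Add1
c11: CDB Add1=3 | r0:2,r1:Add2,r2:Mul1,r3:3
c12: CDB Mul1=8 | r0:2,r1:Add2,r2:8,r3:3
c13: CDB Add2=1 | r0:2,r1:1,r2:8,r3:3

STATUS = VALUE 1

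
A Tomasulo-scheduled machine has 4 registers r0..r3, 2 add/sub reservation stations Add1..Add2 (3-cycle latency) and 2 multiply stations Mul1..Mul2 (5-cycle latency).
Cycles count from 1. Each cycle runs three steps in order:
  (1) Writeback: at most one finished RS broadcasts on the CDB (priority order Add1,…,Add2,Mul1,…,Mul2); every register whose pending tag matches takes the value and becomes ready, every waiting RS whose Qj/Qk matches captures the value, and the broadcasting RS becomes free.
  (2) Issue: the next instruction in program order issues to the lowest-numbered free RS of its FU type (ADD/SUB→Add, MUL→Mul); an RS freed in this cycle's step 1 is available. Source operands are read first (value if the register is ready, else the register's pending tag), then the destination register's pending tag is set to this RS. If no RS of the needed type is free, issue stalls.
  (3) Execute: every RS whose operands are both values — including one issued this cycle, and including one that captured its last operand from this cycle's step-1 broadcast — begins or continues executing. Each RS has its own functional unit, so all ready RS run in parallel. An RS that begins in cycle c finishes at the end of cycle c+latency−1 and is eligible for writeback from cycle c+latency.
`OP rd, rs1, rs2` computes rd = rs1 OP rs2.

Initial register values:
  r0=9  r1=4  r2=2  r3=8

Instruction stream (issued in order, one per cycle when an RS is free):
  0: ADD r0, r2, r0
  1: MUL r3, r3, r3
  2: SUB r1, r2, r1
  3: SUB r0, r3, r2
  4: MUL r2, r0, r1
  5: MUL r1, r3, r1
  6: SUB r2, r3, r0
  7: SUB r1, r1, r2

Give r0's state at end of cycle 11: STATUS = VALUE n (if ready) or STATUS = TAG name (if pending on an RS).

STATUS = VALUE 62

  c1: issue ADD r0<-Add1  regs: r0:Add1,r1:4,r2:2,r3:8
  c2: issue MUL r3<-Mul1  regs: r0:Add1,r1:4,r2:2,r3:Mul1
  c3: issue SUB r1<-Add2  regs: r0:Add1,r1:Add2,r2:2,r3:Mul1
  c4: CDB Add1=11; issue SUB r0<-Add1  regs: r0:Add1,r1:Add2,r2:2,r3:Mul1
  c5: issue MUL r2<-Mul2  regs: r0:Add1,r1:Add2,r2:Mul2,r3:Mul1
  c6: CDB Add2=-2; stall  regs: r0:Add1,r1:-2,r2:Mul2,r3:Mul1
  c7: CDB Mul1=64; issue MUL r1<-Mul1  regs: r0:Add1,r1:Mul1,r2:Mul2,r3:64
  c8: issue SUB r2<-Add2  regs: r0:Add1,r1:Mul1,r2:Add2,r3:64
  c9: stall  regs: r0:Add1,r1:Mul1,r2:Add2,r3:64
  c10: CDB Add1=62; issue SUB r1<-Add1  regs: r0:62,r1:Add1,r2:Add2,r3:64
  c11: -  regs: r0:62,r1:Add1,r2:Add2,r3:64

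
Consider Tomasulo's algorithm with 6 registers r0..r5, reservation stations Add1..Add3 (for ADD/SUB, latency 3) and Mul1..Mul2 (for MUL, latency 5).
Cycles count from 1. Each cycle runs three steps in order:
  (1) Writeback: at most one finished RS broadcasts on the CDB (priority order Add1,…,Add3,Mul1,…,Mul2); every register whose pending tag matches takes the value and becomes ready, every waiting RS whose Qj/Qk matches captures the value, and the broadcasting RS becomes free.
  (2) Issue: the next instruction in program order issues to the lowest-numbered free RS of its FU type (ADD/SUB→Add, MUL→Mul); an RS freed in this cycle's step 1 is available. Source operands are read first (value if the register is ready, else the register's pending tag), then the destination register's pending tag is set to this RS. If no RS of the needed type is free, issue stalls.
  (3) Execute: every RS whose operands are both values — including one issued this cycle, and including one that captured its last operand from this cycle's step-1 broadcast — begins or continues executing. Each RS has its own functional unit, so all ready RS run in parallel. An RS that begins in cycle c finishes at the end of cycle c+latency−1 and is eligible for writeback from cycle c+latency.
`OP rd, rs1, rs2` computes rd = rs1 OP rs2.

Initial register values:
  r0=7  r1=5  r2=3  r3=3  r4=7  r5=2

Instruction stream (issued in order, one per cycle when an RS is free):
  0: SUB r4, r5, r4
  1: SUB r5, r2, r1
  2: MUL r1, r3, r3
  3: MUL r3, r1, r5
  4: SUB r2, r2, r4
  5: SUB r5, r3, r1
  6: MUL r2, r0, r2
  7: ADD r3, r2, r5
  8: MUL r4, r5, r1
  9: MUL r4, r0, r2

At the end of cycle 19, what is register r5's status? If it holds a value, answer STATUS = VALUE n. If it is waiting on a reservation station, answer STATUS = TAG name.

STATUS = VALUE -27

cycle 1: issue SUB r4<-Add1 // r0:7,r1:5,r2:3,r3:3,r4:Add1,r5:2
cycle 2: issue SUB r5<-Add2 // r0:7,r1:5,r2:3,r3:3,r4:Add1,r5:Add2
cycle 3: issue MUL r1<-Mul1 // r0:7,r1:Mul1,r2:3,r3:3,r4:Add1,r5:Add2
cycle 4: CDB Add1=-5; issue MUL r3<-Mul2 // r0:7,r1:Mul1,r2:3,r3:Mul2,r4:-5,r5:Add2
cycle 5: CDB Add2=-2; issue SUB r2<-Add1 // r0:7,r1:Mul1,r2:Add1,r3:Mul2,r4:-5,r5:-2
cycle 6: issue SUB r5<-Add2 // r0:7,r1:Mul1,r2:Add1,r3:Mul2,r4:-5,r5:Add2
cycle 7: stall // r0:7,r1:Mul1,r2:Add1,r3:Mul2,r4:-5,r5:Add2
cycle 8: CDB Add1=8; stall // r0:7,r1:Mul1,r2:8,r3:Mul2,r4:-5,r5:Add2
cycle 9: CDB Mul1=9; issue MUL r2<-Mul1 // r0:7,r1:9,r2:Mul1,r3:Mul2,r4:-5,r5:Add2
cycle 10: issue ADD r3<-Add1 // r0:7,r1:9,r2:Mul1,r3:Add1,r4:-5,r5:Add2
cycle 11: stall // r0:7,r1:9,r2:Mul1,r3:Add1,r4:-5,r5:Add2
cycle 12: stall // r0:7,r1:9,r2:Mul1,r3:Add1,r4:-5,r5:Add2
cycle 13: stall // r0:7,r1:9,r2:Mul1,r3:Add1,r4:-5,r5:Add2
cycle 14: CDB Mul1=56; issue MUL r4<-Mul1 // r0:7,r1:9,r2:56,r3:Add1,r4:Mul1,r5:Add2
cycle 15: CDB Mul2=-18; issue MUL r4<-Mul2 // r0:7,r1:9,r2:56,r3:Add1,r4:Mul2,r5:Add2
cycle 16: - // r0:7,r1:9,r2:56,r3:Add1,r4:Mul2,r5:Add2
cycle 17: - // r0:7,r1:9,r2:56,r3:Add1,r4:Mul2,r5:Add2
cycle 18: CDB Add2=-27 // r0:7,r1:9,r2:56,r3:Add1,r4:Mul2,r5:-27
cycle 19: - // r0:7,r1:9,r2:56,r3:Add1,r4:Mul2,r5:-27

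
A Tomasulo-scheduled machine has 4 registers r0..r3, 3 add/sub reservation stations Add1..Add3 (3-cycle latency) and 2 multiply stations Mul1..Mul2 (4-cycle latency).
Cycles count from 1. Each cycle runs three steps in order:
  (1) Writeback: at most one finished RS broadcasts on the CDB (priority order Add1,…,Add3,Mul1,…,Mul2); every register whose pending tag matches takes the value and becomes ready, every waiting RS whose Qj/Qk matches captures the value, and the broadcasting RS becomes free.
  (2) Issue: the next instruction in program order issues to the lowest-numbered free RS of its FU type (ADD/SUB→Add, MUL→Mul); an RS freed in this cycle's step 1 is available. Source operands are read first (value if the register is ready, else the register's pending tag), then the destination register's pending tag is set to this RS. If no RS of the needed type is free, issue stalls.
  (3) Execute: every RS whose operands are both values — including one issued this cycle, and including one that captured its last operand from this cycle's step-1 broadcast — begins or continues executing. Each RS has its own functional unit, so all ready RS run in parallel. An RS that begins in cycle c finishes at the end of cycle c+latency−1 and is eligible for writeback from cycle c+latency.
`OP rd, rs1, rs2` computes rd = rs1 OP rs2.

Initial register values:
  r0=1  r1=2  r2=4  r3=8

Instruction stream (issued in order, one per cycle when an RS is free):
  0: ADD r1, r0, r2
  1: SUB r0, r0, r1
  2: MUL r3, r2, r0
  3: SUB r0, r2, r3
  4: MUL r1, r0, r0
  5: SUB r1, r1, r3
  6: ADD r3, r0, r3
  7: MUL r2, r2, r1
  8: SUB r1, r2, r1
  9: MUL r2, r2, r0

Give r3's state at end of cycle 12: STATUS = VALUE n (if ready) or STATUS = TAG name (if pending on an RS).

cycle 1: issue ADD r1<-Add1 // r0:1,r1:Add1,r2:4,r3:8
cycle 2: issue SUB r0<-Add2 // r0:Add2,r1:Add1,r2:4,r3:8
cycle 3: issue MUL r3<-Mul1 // r0:Add2,r1:Add1,r2:4,r3:Mul1
cycle 4: CDB Add1=5; issue SUB r0<-Add1 // r0:Add1,r1:5,r2:4,r3:Mul1
cycle 5: issue MUL r1<-Mul2 // r0:Add1,r1:Mul2,r2:4,r3:Mul1
cycle 6: issue SUB r1<-Add3 // r0:Add1,r1:Add3,r2:4,r3:Mul1
cycle 7: CDB Add2=-4; issue ADD r3<-Add2 // r0:Add1,r1:Add3,r2:4,r3:Add2
cycle 8: stall // r0:Add1,r1:Add3,r2:4,r3:Add2
cycle 9: stall // r0:Add1,r1:Add3,r2:4,r3:Add2
cycle 10: stall // r0:Add1,r1:Add3,r2:4,r3:Add2
cycle 11: CDB Mul1=-16; issue MUL r2<-Mul1 // r0:Add1,r1:Add3,r2:Mul1,r3:Add2
cycle 12: stall // r0:Add1,r1:Add3,r2:Mul1,r3:Add2

STATUS = TAG Add2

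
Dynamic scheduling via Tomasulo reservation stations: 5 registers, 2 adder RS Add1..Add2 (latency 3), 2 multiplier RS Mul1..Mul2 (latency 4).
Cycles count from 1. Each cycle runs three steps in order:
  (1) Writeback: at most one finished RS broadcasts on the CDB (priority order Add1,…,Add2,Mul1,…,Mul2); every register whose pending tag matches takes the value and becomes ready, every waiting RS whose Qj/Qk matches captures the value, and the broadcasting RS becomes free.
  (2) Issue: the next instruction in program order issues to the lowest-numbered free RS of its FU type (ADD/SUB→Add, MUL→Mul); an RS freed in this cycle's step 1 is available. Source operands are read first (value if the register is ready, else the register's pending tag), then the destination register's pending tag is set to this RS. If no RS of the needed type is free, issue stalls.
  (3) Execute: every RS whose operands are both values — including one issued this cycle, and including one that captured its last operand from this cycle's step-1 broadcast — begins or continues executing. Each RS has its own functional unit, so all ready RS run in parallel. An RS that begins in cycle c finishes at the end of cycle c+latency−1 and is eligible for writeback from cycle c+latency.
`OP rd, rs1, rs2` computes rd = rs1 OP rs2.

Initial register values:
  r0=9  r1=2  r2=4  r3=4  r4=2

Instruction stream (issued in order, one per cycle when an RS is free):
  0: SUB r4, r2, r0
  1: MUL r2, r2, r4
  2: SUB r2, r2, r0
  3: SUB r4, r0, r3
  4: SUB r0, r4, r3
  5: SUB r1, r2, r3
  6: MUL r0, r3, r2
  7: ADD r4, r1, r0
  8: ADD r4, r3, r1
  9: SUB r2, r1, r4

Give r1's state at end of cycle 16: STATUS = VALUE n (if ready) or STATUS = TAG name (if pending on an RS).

c1: issue SUB r4<-Add1 | r0:9,r1:2,r2:4,r3:4,r4:Add1
c2: issue MUL r2<-Mul1 | r0:9,r1:2,r2:Mul1,r3:4,r4:Add1
c3: issue SUB r2<-Add2 | r0:9,r1:2,r2:Add2,r3:4,r4:Add1
c4: CDB Add1=-5; issue SUB r4<-Add1 | r0:9,r1:2,r2:Add2,r3:4,r4:Add1
c5: stall | r0:9,r1:2,r2:Add2,r3:4,r4:Add1
c6: stall | r0:9,r1:2,r2:Add2,r3:4,r4:Add1
c7: CDB Add1=5; issue SUB r0<-Add1 | r0:Add1,r1:2,r2:Add2,r3:4,r4:5
c8: CDB Mul1=-20; stall | r0:Add1,r1:2,r2:Add2,r3:4,r4:5
c9: stall | r0:Add1,r1:2,r2:Add2,r3:4,r4:5
c10: CDB Add1=1; issue SUB r1<-Add1 | r0:1,r1:Add1,r2:Add2,r3:4,r4:5
c11: CDB Add2=-29; issue MUL r0<-Mul1 | r0:Mul1,r1:Add1,r2:-29,r3:4,r4:5
c12: issue ADD r4<-Add2 | r0:Mul1,r1:Add1,r2:-29,r3:4,r4:Add2
c13: stall | r0:Mul1,r1:Add1,r2:-29,r3:4,r4:Add2
c14: CDB Add1=-33; issue ADD r4<-Add1 | r0:Mul1,r1:-33,r2:-29,r3:4,r4:Add1
c15: CDB Mul1=-116; stall | r0:-116,r1:-33,r2:-29,r3:4,r4:Add1
c16: stall | r0:-116,r1:-33,r2:-29,r3:4,r4:Add1

STATUS = VALUE -33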